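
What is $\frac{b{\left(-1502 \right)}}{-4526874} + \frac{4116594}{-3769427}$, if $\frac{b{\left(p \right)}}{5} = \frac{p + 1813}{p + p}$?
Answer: $- \frac{55980442389397639}{51259418127918792} \approx -1.0921$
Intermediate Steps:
$b{\left(p \right)} = \frac{5 \left(1813 + p\right)}{2 p}$ ($b{\left(p \right)} = 5 \frac{p + 1813}{p + p} = 5 \frac{1813 + p}{2 p} = \frac{5 \left(1813 + p\right)}{2 p}$)
$\frac{b{\left(-1502 \right)}}{-4526874} + \frac{4116594}{-3769427} = \frac{\frac{5}{2} \frac{1}{-1502} \left(1813 - 1502\right)}{-4526874} + \frac{4116594}{-3769427} = \frac{5}{2} \left(- \frac{1}{1502}\right) 311 \left(- \frac{1}{4526874}\right) + 4116594 \left(- \frac{1}{3769427}\right) = \left(- \frac{1555}{3004}\right) \left(- \frac{1}{4526874}\right) - \frac{4116594}{3769427} = \frac{1555}{13598729496} - \frac{4116594}{3769427} = - \frac{55980442389397639}{51259418127918792}$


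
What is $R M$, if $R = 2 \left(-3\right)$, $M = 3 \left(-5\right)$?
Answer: $90$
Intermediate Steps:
$M = -15$
$R = -6$
$R M = \left(-6\right) \left(-15\right) = 90$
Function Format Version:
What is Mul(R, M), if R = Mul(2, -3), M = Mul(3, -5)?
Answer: 90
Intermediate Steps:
M = -15
R = -6
Mul(R, M) = Mul(-6, -15) = 90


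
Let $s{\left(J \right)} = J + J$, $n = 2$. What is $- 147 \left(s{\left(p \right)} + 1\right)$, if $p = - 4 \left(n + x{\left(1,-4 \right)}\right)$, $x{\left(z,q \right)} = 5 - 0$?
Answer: $8085$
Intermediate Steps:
$x{\left(z,q \right)} = 5$ ($x{\left(z,q \right)} = 5 + 0 = 5$)
$p = -28$ ($p = - 4 \left(2 + 5\right) = \left(-4\right) 7 = -28$)
$s{\left(J \right)} = 2 J$
$- 147 \left(s{\left(p \right)} + 1\right) = - 147 \left(2 \left(-28\right) + 1\right) = - 147 \left(-56 + 1\right) = \left(-147\right) \left(-55\right) = 8085$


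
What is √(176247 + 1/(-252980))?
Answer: √2819902668401455/126490 ≈ 419.82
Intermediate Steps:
√(176247 + 1/(-252980)) = √(176247 - 1/252980) = √(44586966059/252980) = √2819902668401455/126490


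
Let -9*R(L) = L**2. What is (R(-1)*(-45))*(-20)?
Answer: -100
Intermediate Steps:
R(L) = -L**2/9
(R(-1)*(-45))*(-20) = (-1/9*(-1)**2*(-45))*(-20) = (-1/9*1*(-45))*(-20) = -1/9*(-45)*(-20) = 5*(-20) = -100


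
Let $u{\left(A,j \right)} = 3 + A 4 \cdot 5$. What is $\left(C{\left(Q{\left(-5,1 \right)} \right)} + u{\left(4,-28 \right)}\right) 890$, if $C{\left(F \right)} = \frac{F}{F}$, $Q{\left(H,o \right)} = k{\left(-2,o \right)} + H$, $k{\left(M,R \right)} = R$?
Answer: $74760$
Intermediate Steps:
$u{\left(A,j \right)} = 3 + 20 A$ ($u{\left(A,j \right)} = 3 + 4 A 5 = 3 + 20 A$)
$Q{\left(H,o \right)} = H + o$ ($Q{\left(H,o \right)} = o + H = H + o$)
$C{\left(F \right)} = 1$
$\left(C{\left(Q{\left(-5,1 \right)} \right)} + u{\left(4,-28 \right)}\right) 890 = \left(1 + \left(3 + 20 \cdot 4\right)\right) 890 = \left(1 + \left(3 + 80\right)\right) 890 = \left(1 + 83\right) 890 = 84 \cdot 890 = 74760$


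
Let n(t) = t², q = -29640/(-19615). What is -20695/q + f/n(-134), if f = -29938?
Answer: -364490499281/26610792 ≈ -13697.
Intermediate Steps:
q = 5928/3923 (q = -29640*(-1/19615) = 5928/3923 ≈ 1.5111)
-20695/q + f/n(-134) = -20695/5928/3923 - 29938/((-134)²) = -20695*3923/5928 - 29938/17956 = -81186485/5928 - 29938*1/17956 = -81186485/5928 - 14969/8978 = -364490499281/26610792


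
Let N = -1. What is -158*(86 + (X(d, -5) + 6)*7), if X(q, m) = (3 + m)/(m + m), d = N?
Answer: -102226/5 ≈ -20445.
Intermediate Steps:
d = -1
X(q, m) = (3 + m)/(2*m) (X(q, m) = (3 + m)/((2*m)) = (3 + m)*(1/(2*m)) = (3 + m)/(2*m))
-158*(86 + (X(d, -5) + 6)*7) = -158*(86 + ((½)*(3 - 5)/(-5) + 6)*7) = -158*(86 + ((½)*(-⅕)*(-2) + 6)*7) = -158*(86 + (⅕ + 6)*7) = -158*(86 + (31/5)*7) = -158*(86 + 217/5) = -158*647/5 = -102226/5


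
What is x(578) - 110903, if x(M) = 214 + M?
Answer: -110111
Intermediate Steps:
x(578) - 110903 = (214 + 578) - 110903 = 792 - 110903 = -110111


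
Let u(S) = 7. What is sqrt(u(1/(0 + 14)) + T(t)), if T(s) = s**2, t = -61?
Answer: 4*sqrt(233) ≈ 61.057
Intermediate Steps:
sqrt(u(1/(0 + 14)) + T(t)) = sqrt(7 + (-61)**2) = sqrt(7 + 3721) = sqrt(3728) = 4*sqrt(233)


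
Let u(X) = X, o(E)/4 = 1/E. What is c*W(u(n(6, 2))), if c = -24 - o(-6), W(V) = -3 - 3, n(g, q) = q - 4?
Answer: 140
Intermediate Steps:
n(g, q) = -4 + q
o(E) = 4/E
W(V) = -6
c = -70/3 (c = -24 - 4/(-6) = -24 - 4*(-1)/6 = -24 - 1*(-⅔) = -24 + ⅔ = -70/3 ≈ -23.333)
c*W(u(n(6, 2))) = -70/3*(-6) = 140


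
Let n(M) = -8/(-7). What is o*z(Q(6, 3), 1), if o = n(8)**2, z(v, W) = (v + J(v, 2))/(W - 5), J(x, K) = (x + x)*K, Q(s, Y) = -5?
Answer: 400/49 ≈ 8.1633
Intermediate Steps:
n(M) = 8/7 (n(M) = -8*(-1/7) = 8/7)
J(x, K) = 2*K*x (J(x, K) = (2*x)*K = 2*K*x)
z(v, W) = 5*v/(-5 + W) (z(v, W) = (v + 2*2*v)/(W - 5) = (v + 4*v)/(-5 + W) = (5*v)/(-5 + W) = 5*v/(-5 + W))
o = 64/49 (o = (8/7)**2 = 64/49 ≈ 1.3061)
o*z(Q(6, 3), 1) = 64*(5*(-5)/(-5 + 1))/49 = 64*(5*(-5)/(-4))/49 = 64*(5*(-5)*(-1/4))/49 = (64/49)*(25/4) = 400/49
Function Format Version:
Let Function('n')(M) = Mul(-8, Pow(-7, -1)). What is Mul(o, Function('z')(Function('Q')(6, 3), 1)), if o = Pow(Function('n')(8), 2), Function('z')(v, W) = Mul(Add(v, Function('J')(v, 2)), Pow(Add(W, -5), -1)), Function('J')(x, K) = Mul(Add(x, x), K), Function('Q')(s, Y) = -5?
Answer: Rational(400, 49) ≈ 8.1633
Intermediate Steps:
Function('n')(M) = Rational(8, 7) (Function('n')(M) = Mul(-8, Rational(-1, 7)) = Rational(8, 7))
Function('J')(x, K) = Mul(2, K, x) (Function('J')(x, K) = Mul(Mul(2, x), K) = Mul(2, K, x))
Function('z')(v, W) = Mul(5, v, Pow(Add(-5, W), -1)) (Function('z')(v, W) = Mul(Add(v, Mul(2, 2, v)), Pow(Add(W, -5), -1)) = Mul(Add(v, Mul(4, v)), Pow(Add(-5, W), -1)) = Mul(Mul(5, v), Pow(Add(-5, W), -1)) = Mul(5, v, Pow(Add(-5, W), -1)))
o = Rational(64, 49) (o = Pow(Rational(8, 7), 2) = Rational(64, 49) ≈ 1.3061)
Mul(o, Function('z')(Function('Q')(6, 3), 1)) = Mul(Rational(64, 49), Mul(5, -5, Pow(Add(-5, 1), -1))) = Mul(Rational(64, 49), Mul(5, -5, Pow(-4, -1))) = Mul(Rational(64, 49), Mul(5, -5, Rational(-1, 4))) = Mul(Rational(64, 49), Rational(25, 4)) = Rational(400, 49)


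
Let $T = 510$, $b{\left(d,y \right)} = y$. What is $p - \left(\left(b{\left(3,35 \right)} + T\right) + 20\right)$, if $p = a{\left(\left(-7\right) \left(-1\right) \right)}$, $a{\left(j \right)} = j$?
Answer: $-558$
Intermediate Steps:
$p = 7$ ($p = \left(-7\right) \left(-1\right) = 7$)
$p - \left(\left(b{\left(3,35 \right)} + T\right) + 20\right) = 7 - \left(\left(35 + 510\right) + 20\right) = 7 - \left(545 + 20\right) = 7 - 565 = -558$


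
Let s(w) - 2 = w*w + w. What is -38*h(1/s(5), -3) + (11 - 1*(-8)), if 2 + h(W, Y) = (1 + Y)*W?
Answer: 779/8 ≈ 97.375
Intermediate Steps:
s(w) = 2 + w + w**2 (s(w) = 2 + (w*w + w) = 2 + (w**2 + w) = 2 + (w + w**2) = 2 + w + w**2)
h(W, Y) = -2 + W*(1 + Y) (h(W, Y) = -2 + (1 + Y)*W = -2 + W*(1 + Y))
-38*h(1/s(5), -3) + (11 - 1*(-8)) = -38*(-2 + 1/(2 + 5 + 5**2) - 3/(2 + 5 + 5**2)) + (11 - 1*(-8)) = -38*(-2 + 1/(2 + 5 + 25) - 3/(2 + 5 + 25)) + (11 + 8) = -38*(-2 + 1/32 - 3/32) + 19 = -38*(-33/16) + 19 = 627/8 + 19 = 779/8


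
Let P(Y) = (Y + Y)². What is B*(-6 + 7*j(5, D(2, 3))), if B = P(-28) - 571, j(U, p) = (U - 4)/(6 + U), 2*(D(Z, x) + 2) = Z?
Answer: -151335/11 ≈ -13758.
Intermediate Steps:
D(Z, x) = -2 + Z/2
j(U, p) = (-4 + U)/(6 + U)
P(Y) = 4*Y² (P(Y) = (2*Y)² = 4*Y²)
B = 2565 (B = 4*(-28)² - 571 = 4*784 - 571 = 3136 - 571 = 2565)
B*(-6 + 7*j(5, D(2, 3))) = 2565*(-6 + 7*((-4 + 5)/(6 + 5))) = 2565*(-6 + 7*(1/11)) = 2565*(-6 + 7/11) = 2565*(-59/11) = -151335/11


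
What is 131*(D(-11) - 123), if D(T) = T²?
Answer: -262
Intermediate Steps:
131*(D(-11) - 123) = 131*((-11)² - 123) = 131*(121 - 123) = 131*(-2) = -262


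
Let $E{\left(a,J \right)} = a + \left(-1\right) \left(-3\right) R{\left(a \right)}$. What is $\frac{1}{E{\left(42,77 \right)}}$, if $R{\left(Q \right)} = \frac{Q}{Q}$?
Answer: $\frac{1}{45} \approx 0.022222$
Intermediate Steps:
$R{\left(Q \right)} = 1$
$E{\left(a,J \right)} = 3 + a$ ($E{\left(a,J \right)} = a + \left(-1\right) \left(-3\right) 1 = a + 3 \cdot 1 = a + 3 = 3 + a$)
$\frac{1}{E{\left(42,77 \right)}} = \frac{1}{3 + 42} = \frac{1}{45}$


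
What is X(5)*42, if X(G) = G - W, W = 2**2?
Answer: 42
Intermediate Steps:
W = 4
X(G) = -4 + G (X(G) = G - 1*4 = G - 4 = -4 + G)
X(5)*42 = (-4 + 5)*42 = 1*42 = 42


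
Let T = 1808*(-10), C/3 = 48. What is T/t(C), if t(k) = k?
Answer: -1130/9 ≈ -125.56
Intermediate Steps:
C = 144 (C = 3*48 = 144)
T = -18080
T/t(C) = -18080/144 = -18080*1/144 = -1130/9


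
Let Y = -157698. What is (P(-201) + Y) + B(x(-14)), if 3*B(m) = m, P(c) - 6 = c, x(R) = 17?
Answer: -473662/3 ≈ -1.5789e+5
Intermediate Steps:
P(c) = 6 + c
B(m) = m/3
(P(-201) + Y) + B(x(-14)) = ((6 - 201) - 157698) + (⅓)*17 = (-195 - 157698) + 17/3 = -157893 + 17/3 = -473662/3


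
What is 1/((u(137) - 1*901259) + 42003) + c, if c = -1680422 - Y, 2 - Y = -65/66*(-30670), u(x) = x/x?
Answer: -46792635993368/28355415 ≈ -1.6502e+6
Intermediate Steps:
u(x) = 1
Y = -996709/33 (Y = 2 - (-65/66)*(-30670) = 2 - (-65*1/66)*(-30670) = 2 - (-65)*(-30670)/66 = 2 - 1*996775/33 = 2 - 996775/33 = -996709/33 ≈ -30203.)
c = -54457217/33 (c = -1680422 - 1*(-996709/33) = -1680422 + 996709/33 = -54457217/33 ≈ -1.6502e+6)
1/((u(137) - 1*901259) + 42003) + c = 1/((1 - 1*901259) + 42003) - 54457217/33 = 1/((1 - 901259) + 42003) - 54457217/33 = 1/(-901258 + 42003) - 54457217/33 = 1/(-859255) - 54457217/33 = -1/859255 - 54457217/33 = -46792635993368/28355415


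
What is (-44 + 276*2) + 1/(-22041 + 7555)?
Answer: 7358887/14486 ≈ 508.00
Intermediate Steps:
(-44 + 276*2) + 1/(-22041 + 7555) = (-44 + 552) + 1/(-14486) = 508 - 1/14486 = 7358887/14486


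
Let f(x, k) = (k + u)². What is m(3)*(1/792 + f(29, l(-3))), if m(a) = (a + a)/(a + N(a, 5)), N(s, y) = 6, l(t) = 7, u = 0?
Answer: 38809/1188 ≈ 32.667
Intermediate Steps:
f(x, k) = k² (f(x, k) = (k + 0)² = k²)
m(a) = 2*a/(6 + a) (m(a) = (a + a)/(a + 6) = (2*a)/(6 + a) = 2*a/(6 + a))
m(3)*(1/792 + f(29, l(-3))) = (2*3/(6 + 3))*(1/792 + 7²) = (2*3/9)*(1/792 + 49) = (2*3*(⅑))*(38809/792) = (⅔)*(38809/792) = 38809/1188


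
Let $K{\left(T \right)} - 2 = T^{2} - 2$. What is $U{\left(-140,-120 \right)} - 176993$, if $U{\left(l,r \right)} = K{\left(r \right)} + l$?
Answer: $-162733$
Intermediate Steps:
$K{\left(T \right)} = T^{2}$ ($K{\left(T \right)} = 2 + \left(T^{2} - 2\right) = 2 + \left(-2 + T^{2}\right) = T^{2}$)
$U{\left(l,r \right)} = l + r^{2}$ ($U{\left(l,r \right)} = r^{2} + l = l + r^{2}$)
$U{\left(-140,-120 \right)} - 176993 = \left(-140 + \left(-120\right)^{2}\right) - 176993 = \left(-140 + 14400\right) - 176993 = 14260 - 176993 = -162733$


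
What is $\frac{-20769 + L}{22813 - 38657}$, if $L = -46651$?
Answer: $\frac{16855}{3961} \approx 4.2552$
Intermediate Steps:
$\frac{-20769 + L}{22813 - 38657} = \frac{-20769 - 46651}{22813 - 38657} = - \frac{67420}{-15844} = \left(-67420\right) \left(- \frac{1}{15844}\right) = \frac{16855}{3961}$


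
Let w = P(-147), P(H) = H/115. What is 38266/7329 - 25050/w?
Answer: 1005649612/51303 ≈ 19602.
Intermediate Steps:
P(H) = H/115 (P(H) = H*(1/115) = H/115)
w = -147/115 (w = (1/115)*(-147) = -147/115 ≈ -1.2783)
38266/7329 - 25050/w = 38266/7329 - 25050/(-147/115) = 38266*(1/7329) - 25050*(-115/147) = 38266/7329 + 960250/49 = 1005649612/51303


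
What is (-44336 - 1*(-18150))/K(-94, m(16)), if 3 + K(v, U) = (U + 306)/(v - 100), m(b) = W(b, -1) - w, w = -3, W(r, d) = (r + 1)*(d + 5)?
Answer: 5080084/959 ≈ 5297.3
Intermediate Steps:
W(r, d) = (1 + r)*(5 + d)
m(b) = 7 + 4*b (m(b) = (5 - 1 + 5*b - b) - 1*(-3) = (4 + 4*b) + 3 = 7 + 4*b)
K(v, U) = -3 + (306 + U)/(-100 + v) (K(v, U) = -3 + (U + 306)/(v - 100) = -3 + (306 + U)/(-100 + v))
(-44336 - 1*(-18150))/K(-94, m(16)) = (-44336 - 1*(-18150))/(((606 + (7 + 4*16) - 3*(-94))/(-100 - 94))) = (-44336 + 18150)/(((606 + (7 + 64) + 282)/(-194))) = -26186*(-194/(606 + 71 + 282)) = -26186/((-1/194*959)) = -26186/(-959/194) = -26186*(-194/959) = 5080084/959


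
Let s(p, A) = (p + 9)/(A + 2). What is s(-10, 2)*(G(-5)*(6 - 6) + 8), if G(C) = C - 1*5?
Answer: -2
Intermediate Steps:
G(C) = -5 + C (G(C) = C - 5 = -5 + C)
s(p, A) = (9 + p)/(2 + A)
s(-10, 2)*(G(-5)*(6 - 6) + 8) = ((9 - 10)/(2 + 2))*((-5 - 5)*(6 - 6) + 8) = (-1/4)*(-10*0 + 8) = ((1/4)*(-1))*(0 + 8) = -1/4*8 = -2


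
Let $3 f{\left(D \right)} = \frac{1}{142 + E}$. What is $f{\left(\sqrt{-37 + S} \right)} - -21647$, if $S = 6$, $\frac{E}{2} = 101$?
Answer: $\frac{22339705}{1032} \approx 21647.0$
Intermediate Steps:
$E = 202$ ($E = 2 \cdot 101 = 202$)
$f{\left(D \right)} = \frac{1}{1032}$ ($f{\left(D \right)} = \frac{1}{3 \left(142 + 202\right)} = \frac{1}{3 \cdot 344} = \frac{1}{3} \cdot \frac{1}{344} = \frac{1}{1032}$)
$f{\left(\sqrt{-37 + S} \right)} - -21647 = \frac{1}{1032} - -21647 = \frac{1}{1032} + 21647 = \frac{22339705}{1032}$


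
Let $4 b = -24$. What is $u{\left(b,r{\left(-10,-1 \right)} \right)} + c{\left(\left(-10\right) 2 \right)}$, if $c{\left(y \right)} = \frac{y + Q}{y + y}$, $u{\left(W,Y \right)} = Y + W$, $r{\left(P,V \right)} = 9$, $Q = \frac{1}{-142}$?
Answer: $\frac{19881}{5680} \approx 3.5002$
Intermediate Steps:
$b = -6$ ($b = \frac{1}{4} \left(-24\right) = -6$)
$Q = - \frac{1}{142} \approx -0.0070423$
$u{\left(W,Y \right)} = W + Y$
$c{\left(y \right)} = \frac{- \frac{1}{142} + y}{2 y}$ ($c{\left(y \right)} = \frac{y - \frac{1}{142}}{y + y} = \frac{- \frac{1}{142} + y}{2 y}$)
$u{\left(b,r{\left(-10,-1 \right)} \right)} + c{\left(\left(-10\right) 2 \right)} = \left(-6 + 9\right) + \frac{-1 + 142 \left(\left(-10\right) 2\right)}{284 \left(\left(-10\right) 2\right)} = 3 + \frac{-1 + 142 \left(-20\right)}{284 \left(-20\right)} = 3 + \frac{1}{284} \left(- \frac{1}{20}\right) \left(-1 - 2840\right) = 3 + \frac{1}{284} \left(- \frac{1}{20}\right) \left(-2841\right) = 3 + \frac{2841}{5680} = \frac{19881}{5680}$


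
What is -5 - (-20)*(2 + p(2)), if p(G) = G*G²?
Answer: 195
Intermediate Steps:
p(G) = G³
-5 - (-20)*(2 + p(2)) = -5 - (-20)*(2 + 2³) = -5 - (-20)*(2 + 8) = -5 - (-20)*10 = -5 - 20*(-10) = -5 + 200 = 195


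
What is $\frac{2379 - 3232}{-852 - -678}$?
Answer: $\frac{853}{174} \approx 4.9023$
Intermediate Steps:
$\frac{2379 - 3232}{-852 - -678} = - \frac{853}{-852 + \left(-896 + 1574\right)} = - \frac{853}{-852 + 678} = - \frac{853}{-174} = \left(-853\right) \left(- \frac{1}{174}\right) = \frac{853}{174}$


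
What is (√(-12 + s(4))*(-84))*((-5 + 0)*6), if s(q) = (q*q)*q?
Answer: 5040*√13 ≈ 18172.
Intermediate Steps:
s(q) = q³ (s(q) = q²*q = q³)
(√(-12 + s(4))*(-84))*((-5 + 0)*6) = (√(-12 + 4³)*(-84))*((-5 + 0)*6) = (√(-12 + 64)*(-84))*(-5*6) = (√52*(-84))*(-30) = ((2*√13)*(-84))*(-30) = -168*√13*(-30) = 5040*√13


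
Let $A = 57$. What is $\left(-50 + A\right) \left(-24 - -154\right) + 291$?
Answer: $1201$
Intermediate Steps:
$\left(-50 + A\right) \left(-24 - -154\right) + 291 = \left(-50 + 57\right) \left(-24 - -154\right) + 291 = 7 \left(-24 + 154\right) + 291 = 7 \cdot 130 + 291 = 910 + 291 = 1201$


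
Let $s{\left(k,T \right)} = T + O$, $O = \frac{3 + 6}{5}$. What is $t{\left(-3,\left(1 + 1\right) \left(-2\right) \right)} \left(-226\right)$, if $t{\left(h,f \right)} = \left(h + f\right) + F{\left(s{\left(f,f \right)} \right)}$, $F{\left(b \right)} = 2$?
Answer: $1130$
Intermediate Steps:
$O = \frac{9}{5}$ ($O = 9 \cdot \frac{1}{5} = \frac{9}{5} \approx 1.8$)
$s{\left(k,T \right)} = \frac{9}{5} + T$ ($s{\left(k,T \right)} = T + \frac{9}{5} = \frac{9}{5} + T$)
$t{\left(h,f \right)} = 2 + f + h$ ($t{\left(h,f \right)} = \left(h + f\right) + 2 = \left(f + h\right) + 2 = 2 + f + h$)
$t{\left(-3,\left(1 + 1\right) \left(-2\right) \right)} \left(-226\right) = \left(2 + \left(1 + 1\right) \left(-2\right) - 3\right) \left(-226\right) = \left(2 + 2 \left(-2\right) - 3\right) \left(-226\right) = \left(2 - 4 - 3\right) \left(-226\right) = \left(-5\right) \left(-226\right) = 1130$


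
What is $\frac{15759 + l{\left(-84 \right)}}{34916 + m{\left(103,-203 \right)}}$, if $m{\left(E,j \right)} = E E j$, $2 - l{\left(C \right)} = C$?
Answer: $- \frac{15845}{2118711} \approx -0.0074786$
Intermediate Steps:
$l{\left(C \right)} = 2 - C$
$m{\left(E,j \right)} = j E^{2}$ ($m{\left(E,j \right)} = E^{2} j = j E^{2}$)
$\frac{15759 + l{\left(-84 \right)}}{34916 + m{\left(103,-203 \right)}} = \frac{15759 + \left(2 - -84\right)}{34916 - 203 \cdot 103^{2}} = \frac{15759 + \left(2 + 84\right)}{34916 - 2153627} = \frac{15759 + 86}{34916 - 2153627} = \frac{15845}{-2118711} = 15845 \left(- \frac{1}{2118711}\right) = - \frac{15845}{2118711}$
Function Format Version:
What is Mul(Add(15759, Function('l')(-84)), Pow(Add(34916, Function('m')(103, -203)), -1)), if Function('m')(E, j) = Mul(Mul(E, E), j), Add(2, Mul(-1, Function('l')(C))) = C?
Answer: Rational(-15845, 2118711) ≈ -0.0074786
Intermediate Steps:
Function('l')(C) = Add(2, Mul(-1, C))
Function('m')(E, j) = Mul(j, Pow(E, 2)) (Function('m')(E, j) = Mul(Pow(E, 2), j) = Mul(j, Pow(E, 2)))
Mul(Add(15759, Function('l')(-84)), Pow(Add(34916, Function('m')(103, -203)), -1)) = Mul(Add(15759, Add(2, Mul(-1, -84))), Pow(Add(34916, Mul(-203, Pow(103, 2))), -1)) = Mul(Add(15759, Add(2, 84)), Pow(Add(34916, Mul(-203, 10609)), -1)) = Mul(Add(15759, 86), Pow(Add(34916, -2153627), -1)) = Mul(15845, Pow(-2118711, -1)) = Mul(15845, Rational(-1, 2118711)) = Rational(-15845, 2118711)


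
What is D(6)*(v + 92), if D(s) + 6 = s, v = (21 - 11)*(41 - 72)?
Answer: 0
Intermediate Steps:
v = -310 (v = 10*(-31) = -310)
D(s) = -6 + s
D(6)*(v + 92) = (-6 + 6)*(-310 + 92) = 0*(-218) = 0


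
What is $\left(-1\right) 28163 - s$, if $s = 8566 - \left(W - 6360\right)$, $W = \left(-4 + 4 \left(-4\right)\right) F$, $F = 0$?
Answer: $-43089$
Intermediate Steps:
$W = 0$ ($W = \left(-4 + 4 \left(-4\right)\right) 0 = \left(-4 - 16\right) 0 = \left(-20\right) 0 = 0$)
$s = 14926$ ($s = 8566 - \left(0 - 6360\right) = 8566 - -6360 = 8566 + 6360 = 14926$)
$\left(-1\right) 28163 - s = \left(-1\right) 28163 - 14926 = -28163 - 14926 = -43089$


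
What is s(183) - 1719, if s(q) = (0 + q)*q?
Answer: 31770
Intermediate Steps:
s(q) = q² (s(q) = q*q = q²)
s(183) - 1719 = 183² - 1719 = 33489 - 1719 = 31770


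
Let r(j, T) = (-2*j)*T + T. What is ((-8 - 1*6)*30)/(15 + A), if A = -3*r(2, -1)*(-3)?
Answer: -10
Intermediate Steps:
r(j, T) = T - 2*T*j (r(j, T) = -2*T*j + T = T - 2*T*j)
A = 27 (A = -(-3)*(1 - 2*2)*(-3) = -(-3)*(1 - 4)*(-3) = -(-3)*(-3)*(-3) = -3*3*(-3) = -9*(-3) = 27)
((-8 - 1*6)*30)/(15 + A) = ((-8 - 1*6)*30)/(15 + 27) = ((-8 - 6)*30)/42 = -14*30*(1/42) = -420*1/42 = -10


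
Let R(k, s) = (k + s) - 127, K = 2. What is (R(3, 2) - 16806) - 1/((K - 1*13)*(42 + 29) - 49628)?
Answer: -853323551/50409 ≈ -16928.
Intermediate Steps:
R(k, s) = -127 + k + s
(R(3, 2) - 16806) - 1/((K - 1*13)*(42 + 29) - 49628) = ((-127 + 3 + 2) - 16806) - 1/((2 - 1*13)*(42 + 29) - 49628) = (-122 - 16806) - 1/((2 - 13)*71 - 49628) = -16928 - 1/(-11*71 - 49628) = -16928 - 1/(-781 - 49628) = -16928 - 1/(-50409) = -16928 - 1*(-1/50409) = -16928 + 1/50409 = -853323551/50409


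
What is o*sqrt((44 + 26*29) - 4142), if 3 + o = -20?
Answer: -92*I*sqrt(209) ≈ -1330.0*I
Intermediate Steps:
o = -23 (o = -3 - 20 = -23)
o*sqrt((44 + 26*29) - 4142) = -23*sqrt((44 + 26*29) - 4142) = -23*sqrt((44 + 754) - 4142) = -23*sqrt(798 - 4142) = -92*I*sqrt(209)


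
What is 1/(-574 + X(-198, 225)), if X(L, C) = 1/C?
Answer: -225/129149 ≈ -0.0017422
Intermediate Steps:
1/(-574 + X(-198, 225)) = 1/(-574 + 1/225) = 1/(-129149/225) = -225/129149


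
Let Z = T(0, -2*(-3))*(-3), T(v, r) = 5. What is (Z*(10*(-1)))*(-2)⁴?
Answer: 2400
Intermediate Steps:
Z = -15 (Z = 5*(-3) = -15)
(Z*(10*(-1)))*(-2)⁴ = -150*(-1)*(-2)⁴ = -15*(-10)*16 = 150*16 = 2400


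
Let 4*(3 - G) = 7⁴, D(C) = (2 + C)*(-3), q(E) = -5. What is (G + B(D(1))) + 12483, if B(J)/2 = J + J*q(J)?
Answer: 47831/4 ≈ 11958.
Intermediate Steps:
D(C) = -6 - 3*C
B(J) = -8*J (B(J) = 2*(J + J*(-5)) = 2*(J - 5*J) = 2*(-4*J) = -8*J)
G = -2389/4 (G = 3 - ¼*7⁴ = 3 - ¼*2401 = 3 - 2401/4 = -2389/4 ≈ -597.25)
(G + B(D(1))) + 12483 = (-2389/4 - 8*(-6 - 3*1)) + 12483 = (-2389/4 - 8*(-6 - 3)) + 12483 = (-2389/4 - 8*(-9)) + 12483 = (-2389/4 + 72) + 12483 = -2101/4 + 12483 = 47831/4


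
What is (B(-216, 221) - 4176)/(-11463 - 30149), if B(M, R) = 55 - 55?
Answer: 1044/10403 ≈ 0.10036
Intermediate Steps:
B(M, R) = 0
(B(-216, 221) - 4176)/(-11463 - 30149) = (0 - 4176)/(-11463 - 30149) = -4176/(-41612) = -4176*(-1/41612) = 1044/10403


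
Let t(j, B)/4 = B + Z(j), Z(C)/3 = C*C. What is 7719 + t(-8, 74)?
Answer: 8783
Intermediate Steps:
Z(C) = 3*C² (Z(C) = 3*(C*C) = 3*C²)
t(j, B) = 4*B + 12*j² (t(j, B) = 4*(B + 3*j²) = 4*B + 12*j²)
7719 + t(-8, 74) = 7719 + (4*74 + 12*(-8)²) = 7719 + (296 + 12*64) = 7719 + (296 + 768) = 7719 + 1064 = 8783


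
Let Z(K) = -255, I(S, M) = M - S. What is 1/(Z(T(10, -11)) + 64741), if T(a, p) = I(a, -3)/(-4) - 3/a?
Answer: 1/64486 ≈ 1.5507e-5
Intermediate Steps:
T(a, p) = 3/4 - 3/a + a/4 (T(a, p) = (-3 - a)/(-4) - 3/a = (-3 - a)*(-1/4) - 3/a = (3/4 + a/4) - 3/a = 3/4 - 3/a + a/4)
1/(Z(T(10, -11)) + 64741) = 1/(-255 + 64741) = 1/64486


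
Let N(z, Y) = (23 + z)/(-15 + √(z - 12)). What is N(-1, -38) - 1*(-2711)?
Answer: 322444/119 - 11*I*√13/119 ≈ 2709.6 - 0.33329*I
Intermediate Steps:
N(z, Y) = (23 + z)/(-15 + √(-12 + z))
N(-1, -38) - 1*(-2711) = (23 - 1)/(-15 + √(-12 - 1)) - 1*(-2711) = 22/(-15 + √(-13)) + 2711 = 22/(-15 + I*√13) + 2711 = 2711 + 22/(-15 + I*√13)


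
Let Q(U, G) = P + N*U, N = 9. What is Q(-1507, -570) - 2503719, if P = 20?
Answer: -2517262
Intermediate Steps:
Q(U, G) = 20 + 9*U
Q(-1507, -570) - 2503719 = (20 + 9*(-1507)) - 2503719 = (20 - 13563) - 2503719 = -13543 - 2503719 = -2517262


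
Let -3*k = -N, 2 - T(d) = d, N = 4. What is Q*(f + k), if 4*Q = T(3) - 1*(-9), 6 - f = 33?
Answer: -154/3 ≈ -51.333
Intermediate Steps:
T(d) = 2 - d
f = -27 (f = 6 - 1*33 = 6 - 33 = -27)
k = 4/3 (k = -(-1)*4/3 = -1/3*(-4) = 4/3 ≈ 1.3333)
Q = 2 (Q = ((2 - 1*3) - 1*(-9))/4 = ((2 - 3) + 9)/4 = (-1 + 9)/4 = (1/4)*8 = 2)
Q*(f + k) = 2*(-27 + 4/3) = 2*(-77/3) = -154/3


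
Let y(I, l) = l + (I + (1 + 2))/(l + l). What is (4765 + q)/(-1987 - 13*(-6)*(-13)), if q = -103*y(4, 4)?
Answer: -34103/24008 ≈ -1.4205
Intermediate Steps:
y(I, l) = l + (3 + I)/(2*l) (y(I, l) = l + (I + 3)/((2*l)) = l + (3 + I)*(1/(2*l)) = l + (3 + I)/(2*l))
q = -4017/8 (q = -103*(3 + 4 + 2*4²)/(2*4) = -103*(3 + 4 + 2*16)/(2*4) = -103*(3 + 4 + 32)/(2*4) = -103*39/(2*4) = -103*39/8 = -4017/8 ≈ -502.13)
(4765 + q)/(-1987 - 13*(-6)*(-13)) = (4765 - 4017/8)/(-1987 - 13*(-6)*(-13)) = 34103/(8*(-1987 + 78*(-13))) = 34103/(8*(-1987 - 1014)) = (34103/8)/(-3001) = (34103/8)*(-1/3001) = -34103/24008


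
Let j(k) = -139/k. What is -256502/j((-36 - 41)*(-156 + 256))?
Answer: -1975065400/139 ≈ -1.4209e+7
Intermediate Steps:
-256502/j((-36 - 41)*(-156 + 256)) = -256502*(-(-156 + 256)*(-36 - 41)/139) = -256502/((-139/((-77*100)))) = -256502/((-139/(-7700))) = -256502/((-139*(-1/7700))) = -256502/139/7700 = -256502*7700/139 = -1975065400/139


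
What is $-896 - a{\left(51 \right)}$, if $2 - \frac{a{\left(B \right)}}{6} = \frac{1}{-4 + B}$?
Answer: $- \frac{42670}{47} \approx -907.87$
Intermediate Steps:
$a{\left(B \right)} = 12 - \frac{6}{-4 + B}$
$-896 - a{\left(51 \right)} = -896 - \frac{6 \left(-9 + 2 \cdot 51\right)}{-4 + 51} = -896 - \frac{6 \left(-9 + 102\right)}{47} = -896 - 6 \cdot \frac{1}{47} \cdot 93 = -896 - \frac{558}{47} = - \frac{42670}{47}$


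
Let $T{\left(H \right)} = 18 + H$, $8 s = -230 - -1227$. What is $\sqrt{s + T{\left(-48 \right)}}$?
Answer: $\frac{\sqrt{1514}}{4} \approx 9.7275$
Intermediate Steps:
$s = \frac{997}{8}$ ($s = \frac{-230 - -1227}{8} = \frac{-230 + 1227}{8} = \frac{1}{8} \cdot 997 = \frac{997}{8} \approx 124.63$)
$\sqrt{s + T{\left(-48 \right)}} = \sqrt{\frac{997}{8} + \left(18 - 48\right)} = \sqrt{\frac{997}{8} - 30} = \sqrt{\frac{757}{8}} = \frac{\sqrt{1514}}{4}$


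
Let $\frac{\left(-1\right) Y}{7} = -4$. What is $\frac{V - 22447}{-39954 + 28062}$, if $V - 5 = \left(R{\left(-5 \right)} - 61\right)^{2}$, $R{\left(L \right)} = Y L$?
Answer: $- \frac{17959}{11892} \approx -1.5102$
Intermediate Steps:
$Y = 28$ ($Y = \left(-7\right) \left(-4\right) = 28$)
$R{\left(L \right)} = 28 L$
$V = 40406$ ($V = 5 + \left(28 \left(-5\right) - 61\right)^{2} = 5 + \left(-140 - 61\right)^{2} = 5 + \left(-201\right)^{2} = 5 + 40401 = 40406$)
$\frac{V - 22447}{-39954 + 28062} = \frac{40406 - 22447}{-39954 + 28062} = \frac{17959}{-11892} = 17959 \left(- \frac{1}{11892}\right) = - \frac{17959}{11892}$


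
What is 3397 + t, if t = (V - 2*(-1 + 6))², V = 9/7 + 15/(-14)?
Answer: 684581/196 ≈ 3492.8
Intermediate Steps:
V = 3/14 (V = 9*(⅐) + 15*(-1/14) = 9/7 - 15/14 = 3/14 ≈ 0.21429)
t = 18769/196 (t = (3/14 - 2*(-1 + 6))² = (3/14 - 2*5)² = (3/14 - 10)² = (-137/14)² = 18769/196 ≈ 95.760)
3397 + t = 3397 + 18769/196 = 684581/196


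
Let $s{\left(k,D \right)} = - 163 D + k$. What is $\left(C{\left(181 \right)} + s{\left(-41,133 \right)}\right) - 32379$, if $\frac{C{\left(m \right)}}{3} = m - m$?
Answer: $-54099$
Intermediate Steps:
$s{\left(k,D \right)} = k - 163 D$
$C{\left(m \right)} = 0$ ($C{\left(m \right)} = 3 \left(m - m\right) = 3 \cdot 0 = 0$)
$\left(C{\left(181 \right)} + s{\left(-41,133 \right)}\right) - 32379 = \left(0 - 21720\right) - 32379 = -21720 - 32379 = -54099$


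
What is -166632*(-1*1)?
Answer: 166632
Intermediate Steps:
-166632*(-1*1) = -166632*(-1) = -212*(-786) = 166632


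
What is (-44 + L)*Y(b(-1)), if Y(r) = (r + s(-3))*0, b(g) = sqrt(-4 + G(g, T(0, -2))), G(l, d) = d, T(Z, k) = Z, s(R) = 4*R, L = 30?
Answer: 0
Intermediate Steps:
b(g) = 2*I (b(g) = sqrt(-4 + 0) = sqrt(-4) = 2*I)
Y(r) = 0 (Y(r) = (r + 4*(-3))*0 = (r - 12)*0 = (-12 + r)*0 = 0)
(-44 + L)*Y(b(-1)) = (-44 + 30)*0 = -14*0 = 0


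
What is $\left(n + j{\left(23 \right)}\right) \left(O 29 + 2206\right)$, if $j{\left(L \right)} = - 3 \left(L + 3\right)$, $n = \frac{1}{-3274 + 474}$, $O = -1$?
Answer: $- \frac{67922711}{400} \approx -1.6981 \cdot 10^{5}$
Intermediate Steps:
$n = - \frac{1}{2800}$ ($n = \frac{1}{-2800} = - \frac{1}{2800} \approx -0.00035714$)
$j{\left(L \right)} = -9 - 3 L$ ($j{\left(L \right)} = - 3 \left(3 + L\right) = -9 - 3 L$)
$\left(n + j{\left(23 \right)}\right) \left(O 29 + 2206\right) = \left(- \frac{1}{2800} - 78\right) \left(\left(-1\right) 29 + 2206\right) = \left(- \frac{1}{2800} - 78\right) \left(-29 + 2206\right) = \left(- \frac{1}{2800} - 78\right) 2177 = \left(- \frac{218401}{2800}\right) 2177 = - \frac{67922711}{400}$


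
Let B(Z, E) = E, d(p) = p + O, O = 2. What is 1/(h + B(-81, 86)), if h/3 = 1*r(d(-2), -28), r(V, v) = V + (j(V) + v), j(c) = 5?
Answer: 1/17 ≈ 0.058824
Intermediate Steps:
d(p) = 2 + p (d(p) = p + 2 = 2 + p)
r(V, v) = 5 + V + v (r(V, v) = V + (5 + v) = 5 + V + v)
h = -69 (h = 3*(1*(5 + (2 - 2) - 28)) = 3*(1*(5 + 0 - 28)) = 3*(1*(-23)) = 3*(-23) = -69)
1/(h + B(-81, 86)) = 1/(-69 + 86) = 1/17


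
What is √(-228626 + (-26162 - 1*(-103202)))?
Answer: I*√151586 ≈ 389.34*I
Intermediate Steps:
√(-228626 + (-26162 - 1*(-103202))) = √(-228626 + (-26162 + 103202)) = √(-228626 + 77040) = √(-151586) = I*√151586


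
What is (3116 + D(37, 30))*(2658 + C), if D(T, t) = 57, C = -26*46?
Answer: 4638926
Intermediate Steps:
C = -1196
(3116 + D(37, 30))*(2658 + C) = (3116 + 57)*(2658 - 1196) = 3173*1462 = 4638926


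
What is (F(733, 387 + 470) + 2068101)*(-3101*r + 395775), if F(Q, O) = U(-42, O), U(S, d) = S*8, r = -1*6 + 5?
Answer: 824781832140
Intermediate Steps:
r = -1 (r = -6 + 5 = -1)
U(S, d) = 8*S
F(Q, O) = -336 (F(Q, O) = 8*(-42) = -336)
(F(733, 387 + 470) + 2068101)*(-3101*r + 395775) = (-336 + 2068101)*(-3101*(-1) + 395775) = 2067765*(3101 + 395775) = 2067765*398876 = 824781832140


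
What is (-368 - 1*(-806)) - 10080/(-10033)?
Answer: 4404534/10033 ≈ 439.00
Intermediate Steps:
(-368 - 1*(-806)) - 10080/(-10033) = (-368 + 806) - 10080*(-1/10033) = 438 + 10080/10033 = 4404534/10033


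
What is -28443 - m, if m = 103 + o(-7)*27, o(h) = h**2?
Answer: -29869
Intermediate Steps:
m = 1426 (m = 103 + (-7)**2*27 = 103 + 49*27 = 103 + 1323 = 1426)
-28443 - m = -28443 - 1*1426 = -28443 - 1426 = -29869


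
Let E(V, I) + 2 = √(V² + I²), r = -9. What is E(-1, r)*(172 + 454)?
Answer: -1252 + 626*√82 ≈ 4416.7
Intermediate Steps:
E(V, I) = -2 + √(I² + V²) (E(V, I) = -2 + √(V² + I²) = -2 + √(I² + V²))
E(-1, r)*(172 + 454) = (-2 + √((-9)² + (-1)²))*(172 + 454) = (-2 + √(81 + 1))*626 = (-2 + √82)*626 = -1252 + 626*√82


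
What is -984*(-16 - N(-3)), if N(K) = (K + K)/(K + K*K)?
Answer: 14760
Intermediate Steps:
N(K) = 2*K/(K + K²) (N(K) = (2*K)/(K + K²) = 2*K/(K + K²))
-984*(-16 - N(-3)) = -984*(-16 - 2/(1 - 3)) = -984*(-16 - 2/(-2)) = -984*(-16 - 2*(-1)/2) = -984*(-16 - 1*(-1)) = -984*(-16 + 1) = -984*(-15) = 14760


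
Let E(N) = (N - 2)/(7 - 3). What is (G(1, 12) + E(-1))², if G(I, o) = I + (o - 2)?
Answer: 1681/16 ≈ 105.06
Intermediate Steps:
G(I, o) = -2 + I + o (G(I, o) = I + (-2 + o) = -2 + I + o)
E(N) = -½ + N/4 (E(N) = (-2 + N)/4 = (-2 + N)*(¼) = -½ + N/4)
(G(1, 12) + E(-1))² = ((-2 + 1 + 12) + (-½ + (¼)*(-1)))² = (11 + (-½ - ¼))² = (11 - ¾)² = (41/4)² = 1681/16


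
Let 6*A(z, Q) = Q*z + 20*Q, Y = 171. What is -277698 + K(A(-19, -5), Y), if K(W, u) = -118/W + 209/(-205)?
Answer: -56899271/205 ≈ -2.7756e+5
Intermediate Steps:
A(z, Q) = 10*Q/3 + Q*z/6 (A(z, Q) = (Q*z + 20*Q)/6 = (20*Q + Q*z)/6 = 10*Q/3 + Q*z/6)
K(W, u) = -209/205 - 118/W (K(W, u) = -118/W + 209*(-1/205) = -118/W - 209/205 = -209/205 - 118/W)
-277698 + K(A(-19, -5), Y) = -277698 + (-209/205 - 118*(-6/(5*(20 - 19)))) = -277698 + (-209/205 - 118/((1/6)*(-5)*1)) = -277698 + (-209/205 - 118/(-5/6)) = -277698 + (-209/205 - 118*(-6/5)) = -277698 + (-209/205 + 708/5) = -277698 + 28819/205 = -56899271/205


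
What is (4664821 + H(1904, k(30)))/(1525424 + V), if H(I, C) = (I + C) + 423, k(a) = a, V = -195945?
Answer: 4667178/1329479 ≈ 3.5105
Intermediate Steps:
H(I, C) = 423 + C + I (H(I, C) = (C + I) + 423 = 423 + C + I)
(4664821 + H(1904, k(30)))/(1525424 + V) = (4664821 + (423 + 30 + 1904))/(1525424 - 195945) = (4664821 + 2357)/1329479 = 4667178*(1/1329479) = 4667178/1329479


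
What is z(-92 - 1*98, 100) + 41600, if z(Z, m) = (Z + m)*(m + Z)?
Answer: 49700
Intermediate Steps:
z(Z, m) = (Z + m)² (z(Z, m) = (Z + m)*(Z + m) = (Z + m)²)
z(-92 - 1*98, 100) + 41600 = ((-92 - 1*98) + 100)² + 41600 = ((-92 - 98) + 100)² + 41600 = (-190 + 100)² + 41600 = (-90)² + 41600 = 8100 + 41600 = 49700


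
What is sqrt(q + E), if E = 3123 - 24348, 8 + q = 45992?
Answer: 3*sqrt(2751) ≈ 157.35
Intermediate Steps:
q = 45984 (q = -8 + 45992 = 45984)
E = -21225
sqrt(q + E) = sqrt(45984 - 21225) = sqrt(24759) = 3*sqrt(2751)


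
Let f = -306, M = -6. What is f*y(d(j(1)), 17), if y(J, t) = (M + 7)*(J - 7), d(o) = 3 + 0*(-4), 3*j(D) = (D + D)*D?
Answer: 1224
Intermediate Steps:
j(D) = 2*D**2/3 (j(D) = ((D + D)*D)/3 = ((2*D)*D)/3 = (2*D**2)/3 = 2*D**2/3)
d(o) = 3 (d(o) = 3 + 0 = 3)
y(J, t) = -7 + J (y(J, t) = (-6 + 7)*(J - 7) = 1*(-7 + J) = -7 + J)
f*y(d(j(1)), 17) = -306*(-7 + 3) = -306*(-4) = 1224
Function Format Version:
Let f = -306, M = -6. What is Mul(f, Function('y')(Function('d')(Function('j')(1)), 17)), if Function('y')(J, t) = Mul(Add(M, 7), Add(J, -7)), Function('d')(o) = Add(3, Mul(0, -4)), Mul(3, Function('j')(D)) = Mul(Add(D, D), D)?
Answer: 1224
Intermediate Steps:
Function('j')(D) = Mul(Rational(2, 3), Pow(D, 2)) (Function('j')(D) = Mul(Rational(1, 3), Mul(Add(D, D), D)) = Mul(Rational(1, 3), Mul(Mul(2, D), D)) = Mul(Rational(1, 3), Mul(2, Pow(D, 2))) = Mul(Rational(2, 3), Pow(D, 2)))
Function('d')(o) = 3 (Function('d')(o) = Add(3, 0) = 3)
Function('y')(J, t) = Add(-7, J) (Function('y')(J, t) = Mul(Add(-6, 7), Add(J, -7)) = Mul(1, Add(-7, J)) = Add(-7, J))
Mul(f, Function('y')(Function('d')(Function('j')(1)), 17)) = Mul(-306, Add(-7, 3)) = Mul(-306, -4) = 1224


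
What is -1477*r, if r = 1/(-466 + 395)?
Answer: 1477/71 ≈ 20.803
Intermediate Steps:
r = -1/71 (r = 1/(-71) = -1/71 ≈ -0.014085)
-1477*r = -1477*(-1/71) = 1477/71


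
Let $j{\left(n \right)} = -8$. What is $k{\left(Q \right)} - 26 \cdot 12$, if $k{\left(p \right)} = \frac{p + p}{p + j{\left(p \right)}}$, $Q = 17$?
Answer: $- \frac{2774}{9} \approx -308.22$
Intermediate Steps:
$k{\left(p \right)} = \frac{2 p}{-8 + p}$ ($k{\left(p \right)} = \frac{p + p}{p - 8} = \frac{2 p}{-8 + p}$)
$k{\left(Q \right)} - 26 \cdot 12 = 2 \cdot 17 \frac{1}{-8 + 17} - 26 \cdot 12 = 2 \cdot 17 \cdot \frac{1}{9} - 312 = \frac{34}{9} - 312 = - \frac{2774}{9}$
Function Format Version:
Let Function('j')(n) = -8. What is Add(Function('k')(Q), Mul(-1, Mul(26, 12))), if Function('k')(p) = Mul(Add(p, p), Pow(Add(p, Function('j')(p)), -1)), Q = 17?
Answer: Rational(-2774, 9) ≈ -308.22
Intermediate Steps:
Function('k')(p) = Mul(2, p, Pow(Add(-8, p), -1)) (Function('k')(p) = Mul(Add(p, p), Pow(Add(p, -8), -1)) = Mul(Mul(2, p), Pow(Add(-8, p), -1)) = Mul(2, p, Pow(Add(-8, p), -1)))
Add(Function('k')(Q), Mul(-1, Mul(26, 12))) = Add(Mul(2, 17, Pow(Add(-8, 17), -1)), Mul(-1, Mul(26, 12))) = Add(Mul(2, 17, Pow(9, -1)), Mul(-1, 312)) = Add(Mul(2, 17, Rational(1, 9)), -312) = Add(Rational(34, 9), -312) = Rational(-2774, 9)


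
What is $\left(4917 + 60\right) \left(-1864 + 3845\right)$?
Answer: $9859437$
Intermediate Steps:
$\left(4917 + 60\right) \left(-1864 + 3845\right) = 4977 \cdot 1981 = 9859437$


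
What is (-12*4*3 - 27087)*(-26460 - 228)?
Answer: 726740928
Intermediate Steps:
(-12*4*3 - 27087)*(-26460 - 228) = (-48*3 - 27087)*(-26688) = (-144 - 27087)*(-26688) = -27231*(-26688) = 726740928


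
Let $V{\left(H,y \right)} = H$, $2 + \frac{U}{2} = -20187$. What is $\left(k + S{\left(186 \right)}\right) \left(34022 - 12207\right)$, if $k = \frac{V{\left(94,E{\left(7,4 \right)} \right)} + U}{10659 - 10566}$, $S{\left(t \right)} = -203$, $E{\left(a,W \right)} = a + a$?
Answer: $- \frac{430213615}{31} \approx -1.3878 \cdot 10^{7}$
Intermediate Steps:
$U = -40378$ ($U = -4 + 2 \left(-20187\right) = -4 - 40374 = -40378$)
$E{\left(a,W \right)} = 2 a$
$k = - \frac{13428}{31}$ ($k = \frac{94 - 40378}{10659 - 10566} = - \frac{40284}{93} = \left(-40284\right) \frac{1}{93} = - \frac{13428}{31} \approx -433.16$)
$\left(k + S{\left(186 \right)}\right) \left(34022 - 12207\right) = \left(- \frac{13428}{31} - 203\right) \left(34022 - 12207\right) = \left(- \frac{19721}{31}\right) 21815 = - \frac{430213615}{31}$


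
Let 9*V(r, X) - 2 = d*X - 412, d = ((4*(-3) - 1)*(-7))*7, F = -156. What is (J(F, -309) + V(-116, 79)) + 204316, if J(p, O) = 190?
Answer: 1890467/9 ≈ 2.1005e+5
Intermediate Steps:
d = 637 (d = ((-12 - 1)*(-7))*7 = -13*(-7)*7 = 91*7 = 637)
V(r, X) = -410/9 + 637*X/9 (V(r, X) = 2/9 + (637*X - 412)/9 = 2/9 + (-412 + 637*X)/9 = 2/9 + (-412/9 + 637*X/9) = -410/9 + 637*X/9)
(J(F, -309) + V(-116, 79)) + 204316 = (190 + (-410/9 + (637/9)*79)) + 204316 = (190 + (-410/9 + 50323/9)) + 204316 = (190 + 49913/9) + 204316 = 51623/9 + 204316 = 1890467/9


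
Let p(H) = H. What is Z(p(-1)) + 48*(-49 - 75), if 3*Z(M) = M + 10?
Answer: -5949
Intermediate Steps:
Z(M) = 10/3 + M/3 (Z(M) = (M + 10)/3 = (10 + M)/3 = 10/3 + M/3)
Z(p(-1)) + 48*(-49 - 75) = (10/3 + (⅓)*(-1)) + 48*(-49 - 75) = (10/3 - ⅓) + 48*(-124) = 3 - 5952 = -5949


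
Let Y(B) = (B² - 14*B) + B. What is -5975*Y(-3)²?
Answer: -13766400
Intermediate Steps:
Y(B) = B² - 13*B
-5975*Y(-3)² = -5975*(-3*(-13 - 3))² = -5975*(-3*(-16))² = -5975*48² = -5975/(1/2304) = -5975/1/2304 = -5975*2304 = -13766400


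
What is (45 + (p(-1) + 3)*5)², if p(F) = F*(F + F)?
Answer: 4900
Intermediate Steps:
p(F) = 2*F² (p(F) = F*(2*F) = 2*F²)
(45 + (p(-1) + 3)*5)² = (45 + (2*(-1)² + 3)*5)² = (45 + (2*1 + 3)*5)² = (45 + (2 + 3)*5)² = (45 + 5*5)² = (45 + 25)² = 70² = 4900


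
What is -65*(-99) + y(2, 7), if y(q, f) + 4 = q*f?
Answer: 6445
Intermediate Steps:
y(q, f) = -4 + f*q (y(q, f) = -4 + q*f = -4 + f*q)
-65*(-99) + y(2, 7) = -65*(-99) + (-4 + 7*2) = 6435 + (-4 + 14) = 6435 + 10 = 6445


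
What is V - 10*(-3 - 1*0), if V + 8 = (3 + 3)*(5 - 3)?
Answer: 34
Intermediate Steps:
V = 4 (V = -8 + (3 + 3)*(5 - 3) = -8 + 6*2 = -8 + 12 = 4)
V - 10*(-3 - 1*0) = 4 - 10*(-3 - 1*0) = 4 - 10*(-3 + 0) = 4 - 10*(-3) = 4 + 30 = 34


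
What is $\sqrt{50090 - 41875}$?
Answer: $\sqrt{8215} \approx 90.637$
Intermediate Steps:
$\sqrt{50090 - 41875} = \sqrt{8215}$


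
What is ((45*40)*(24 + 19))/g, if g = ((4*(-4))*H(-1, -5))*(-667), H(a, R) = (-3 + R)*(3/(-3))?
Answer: 9675/10672 ≈ 0.90658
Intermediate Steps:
H(a, R) = 3 - R (H(a, R) = (-3 + R)*(3*(-⅓)) = (-3 + R)*(-1) = 3 - R)
g = 85376 (g = ((4*(-4))*(3 - 1*(-5)))*(-667) = -16*(3 + 5)*(-667) = -16*8*(-667) = -128*(-667) = 85376)
((45*40)*(24 + 19))/g = ((45*40)*(24 + 19))/85376 = (1800*43)*(1/85376) = 77400*(1/85376) = 9675/10672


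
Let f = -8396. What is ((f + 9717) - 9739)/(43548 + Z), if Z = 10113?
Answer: -2806/17887 ≈ -0.15687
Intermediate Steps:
((f + 9717) - 9739)/(43548 + Z) = ((-8396 + 9717) - 9739)/(43548 + 10113) = (1321 - 9739)/53661 = -8418*1/53661 = -2806/17887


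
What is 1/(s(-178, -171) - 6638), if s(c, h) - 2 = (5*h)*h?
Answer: 1/139569 ≈ 7.1649e-6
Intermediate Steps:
s(c, h) = 2 + 5*h² (s(c, h) = 2 + (5*h)*h = 2 + 5*h²)
1/(s(-178, -171) - 6638) = 1/((2 + 5*(-171)²) - 6638) = 1/((2 + 5*29241) - 6638) = 1/((2 + 146205) - 6638) = 1/(146207 - 6638) = 1/139569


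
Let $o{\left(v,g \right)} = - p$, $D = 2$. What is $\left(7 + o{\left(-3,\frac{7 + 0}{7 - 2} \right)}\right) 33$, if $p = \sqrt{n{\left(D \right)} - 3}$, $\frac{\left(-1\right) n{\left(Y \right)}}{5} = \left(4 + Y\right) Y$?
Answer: $231 - 99 i \sqrt{7} \approx 231.0 - 261.93 i$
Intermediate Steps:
$n{\left(Y \right)} = - 5 Y \left(4 + Y\right)$ ($n{\left(Y \right)} = - 5 \left(4 + Y\right) Y = - 5 Y \left(4 + Y\right)$)
$p = 3 i \sqrt{7}$ ($p = \sqrt{\left(-5\right) 2 \left(4 + 2\right) - 3} = \sqrt{\left(-5\right) 2 \cdot 6 - 3} = \sqrt{-60 - 3} = \sqrt{-63} = 3 i \sqrt{7} \approx 7.9373 i$)
$o{\left(v,g \right)} = - 3 i \sqrt{7}$
$\left(7 + o{\left(-3,\frac{7 + 0}{7 - 2} \right)}\right) 33 = \left(7 - 3 i \sqrt{7}\right) 33 = 231 - 99 i \sqrt{7}$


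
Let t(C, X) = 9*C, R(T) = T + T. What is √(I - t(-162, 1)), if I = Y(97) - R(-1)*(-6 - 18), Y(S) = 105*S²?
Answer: √989355 ≈ 994.66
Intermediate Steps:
R(T) = 2*T
I = 987897 (I = 105*97² - 2*(-1)*(-6 - 18) = 105*9409 - (-2)*(-24) = 987945 - 1*48 = 987945 - 48 = 987897)
√(I - t(-162, 1)) = √(987897 - 9*(-162)) = √(987897 - 1*(-1458)) = √(987897 + 1458) = √989355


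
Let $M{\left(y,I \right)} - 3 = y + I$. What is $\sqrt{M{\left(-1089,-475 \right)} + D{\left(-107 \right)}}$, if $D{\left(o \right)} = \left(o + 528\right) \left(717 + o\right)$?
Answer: $3 \sqrt{28361} \approx 505.22$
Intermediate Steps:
$M{\left(y,I \right)} = 3 + I + y$ ($M{\left(y,I \right)} = 3 + \left(y + I\right) = 3 + \left(I + y\right) = 3 + I + y$)
$D{\left(o \right)} = \left(528 + o\right) \left(717 + o\right)$
$\sqrt{M{\left(-1089,-475 \right)} + D{\left(-107 \right)}} = \sqrt{\left(3 - 475 - 1089\right) + \left(378576 + \left(-107\right)^{2} + 1245 \left(-107\right)\right)} = \sqrt{-1561 + \left(378576 + 11449 - 133215\right)} = \sqrt{-1561 + 256810} = \sqrt{255249} = 3 \sqrt{28361}$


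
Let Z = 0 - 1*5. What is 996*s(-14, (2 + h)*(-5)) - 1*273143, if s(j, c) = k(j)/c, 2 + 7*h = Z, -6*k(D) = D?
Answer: -1368039/5 ≈ -2.7361e+5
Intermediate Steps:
Z = -5 (Z = 0 - 5 = -5)
k(D) = -D/6
h = -1 (h = -2/7 + (⅐)*(-5) = -2/7 - 5/7 = -1)
s(j, c) = -j/(6*c) (s(j, c) = (-j/6)/c = -j/(6*c))
996*s(-14, (2 + h)*(-5)) - 1*273143 = 996*(-⅙*(-14)/(2 - 1)*(-5)) - 1*273143 = 996*(-⅙*(-14)/1*(-5)) - 273143 = 996*(-⅙*(-14)/(-5)) - 273143 = 996*(-⅙*(-14)*(-⅕)) - 273143 = 996*(-7/15) - 273143 = -2324/5 - 273143 = -1368039/5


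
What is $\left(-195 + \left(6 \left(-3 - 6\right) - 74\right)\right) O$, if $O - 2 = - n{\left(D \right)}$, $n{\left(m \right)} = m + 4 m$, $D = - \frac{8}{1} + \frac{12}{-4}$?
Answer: $-18411$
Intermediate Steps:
$D = -11$ ($D = \left(-8\right) 1 + 12 \left(- \frac{1}{4}\right) = -8 - 3 = -11$)
$n{\left(m \right)} = 5 m$
$O = 57$ ($O = 2 - 5 \left(-11\right) = 2 - -55 = 2 + 55 = 57$)
$\left(-195 + \left(6 \left(-3 - 6\right) - 74\right)\right) O = \left(-195 + \left(6 \left(-3 - 6\right) - 74\right)\right) 57 = \left(-195 + \left(6 \left(-9\right) - 74\right)\right) 57 = \left(-195 - 128\right) 57 = \left(-323\right) 57 = -18411$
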